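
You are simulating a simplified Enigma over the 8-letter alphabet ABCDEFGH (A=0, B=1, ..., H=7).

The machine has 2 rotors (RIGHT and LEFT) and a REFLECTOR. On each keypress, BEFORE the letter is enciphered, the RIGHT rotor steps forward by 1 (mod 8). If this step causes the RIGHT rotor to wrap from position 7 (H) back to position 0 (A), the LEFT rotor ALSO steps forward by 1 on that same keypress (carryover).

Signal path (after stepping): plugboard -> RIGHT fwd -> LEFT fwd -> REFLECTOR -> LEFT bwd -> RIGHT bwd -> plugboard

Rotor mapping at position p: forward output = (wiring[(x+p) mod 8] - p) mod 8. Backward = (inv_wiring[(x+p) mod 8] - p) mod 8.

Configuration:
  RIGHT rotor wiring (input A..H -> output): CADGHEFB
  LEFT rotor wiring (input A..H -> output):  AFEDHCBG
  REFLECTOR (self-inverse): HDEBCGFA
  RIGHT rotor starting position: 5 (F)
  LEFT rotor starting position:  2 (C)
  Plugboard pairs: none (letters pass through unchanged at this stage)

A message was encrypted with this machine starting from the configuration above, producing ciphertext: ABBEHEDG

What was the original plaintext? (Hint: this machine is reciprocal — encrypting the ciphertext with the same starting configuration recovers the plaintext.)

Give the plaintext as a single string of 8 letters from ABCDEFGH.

Answer: GDACACAF

Derivation:
Char 1 ('A'): step: R->6, L=2; A->plug->A->R->H->L->D->refl->B->L'->B->R'->G->plug->G
Char 2 ('B'): step: R->7, L=2; B->plug->B->R->D->L->A->refl->H->L'->E->R'->D->plug->D
Char 3 ('B'): step: R->0, L->3 (L advanced); B->plug->B->R->A->L->A->refl->H->L'->C->R'->A->plug->A
Char 4 ('E'): step: R->1, L=3; E->plug->E->R->D->L->G->refl->F->L'->F->R'->C->plug->C
Char 5 ('H'): step: R->2, L=3; H->plug->H->R->G->L->C->refl->E->L'->B->R'->A->plug->A
Char 6 ('E'): step: R->3, L=3; E->plug->E->R->G->L->C->refl->E->L'->B->R'->C->plug->C
Char 7 ('D'): step: R->4, L=3; D->plug->D->R->F->L->F->refl->G->L'->D->R'->A->plug->A
Char 8 ('G'): step: R->5, L=3; G->plug->G->R->B->L->E->refl->C->L'->G->R'->F->plug->F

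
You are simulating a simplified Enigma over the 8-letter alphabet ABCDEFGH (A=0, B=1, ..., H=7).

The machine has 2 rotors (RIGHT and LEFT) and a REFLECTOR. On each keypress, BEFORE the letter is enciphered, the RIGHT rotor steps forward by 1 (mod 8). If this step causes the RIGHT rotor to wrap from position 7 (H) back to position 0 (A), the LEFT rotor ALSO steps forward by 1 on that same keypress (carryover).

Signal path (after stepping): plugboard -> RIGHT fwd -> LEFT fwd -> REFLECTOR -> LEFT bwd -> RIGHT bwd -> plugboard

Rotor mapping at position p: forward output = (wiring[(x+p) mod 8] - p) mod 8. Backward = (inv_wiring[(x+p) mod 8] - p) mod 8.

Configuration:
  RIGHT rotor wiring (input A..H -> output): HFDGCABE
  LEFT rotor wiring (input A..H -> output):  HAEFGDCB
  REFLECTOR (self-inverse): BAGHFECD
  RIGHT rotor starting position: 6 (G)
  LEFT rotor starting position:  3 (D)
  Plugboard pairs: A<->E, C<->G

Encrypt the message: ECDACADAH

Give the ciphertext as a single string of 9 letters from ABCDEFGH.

Answer: GHEDHGAEB

Derivation:
Char 1 ('E'): step: R->7, L=3; E->plug->A->R->F->L->E->refl->F->L'->G->R'->C->plug->G
Char 2 ('C'): step: R->0, L->4 (L advanced); C->plug->G->R->B->L->H->refl->D->L'->E->R'->H->plug->H
Char 3 ('D'): step: R->1, L=4; D->plug->D->R->B->L->H->refl->D->L'->E->R'->A->plug->E
Char 4 ('A'): step: R->2, L=4; A->plug->E->R->H->L->B->refl->A->L'->G->R'->D->plug->D
Char 5 ('C'): step: R->3, L=4; C->plug->G->R->C->L->G->refl->C->L'->A->R'->H->plug->H
Char 6 ('A'): step: R->4, L=4; A->plug->E->R->D->L->F->refl->E->L'->F->R'->C->plug->G
Char 7 ('D'): step: R->5, L=4; D->plug->D->R->C->L->G->refl->C->L'->A->R'->E->plug->A
Char 8 ('A'): step: R->6, L=4; A->plug->E->R->F->L->E->refl->F->L'->D->R'->A->plug->E
Char 9 ('H'): step: R->7, L=4; H->plug->H->R->C->L->G->refl->C->L'->A->R'->B->plug->B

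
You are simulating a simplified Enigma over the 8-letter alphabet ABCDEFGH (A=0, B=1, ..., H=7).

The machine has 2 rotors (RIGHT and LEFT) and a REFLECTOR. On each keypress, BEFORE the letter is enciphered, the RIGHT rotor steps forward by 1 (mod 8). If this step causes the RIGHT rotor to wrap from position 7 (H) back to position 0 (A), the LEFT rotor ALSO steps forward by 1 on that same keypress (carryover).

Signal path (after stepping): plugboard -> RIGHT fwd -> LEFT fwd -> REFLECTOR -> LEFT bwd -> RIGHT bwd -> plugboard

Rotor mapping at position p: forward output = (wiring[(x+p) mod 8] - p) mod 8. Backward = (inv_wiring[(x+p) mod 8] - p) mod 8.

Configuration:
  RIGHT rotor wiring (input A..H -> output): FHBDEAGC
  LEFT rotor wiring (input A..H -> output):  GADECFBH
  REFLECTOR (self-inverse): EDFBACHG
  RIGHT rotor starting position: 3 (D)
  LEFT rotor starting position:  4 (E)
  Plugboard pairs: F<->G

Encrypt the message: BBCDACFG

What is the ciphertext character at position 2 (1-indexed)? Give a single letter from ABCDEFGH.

Char 1 ('B'): step: R->4, L=4; B->plug->B->R->E->L->C->refl->F->L'->C->R'->C->plug->C
Char 2 ('B'): step: R->5, L=4; B->plug->B->R->B->L->B->refl->D->L'->D->R'->A->plug->A

A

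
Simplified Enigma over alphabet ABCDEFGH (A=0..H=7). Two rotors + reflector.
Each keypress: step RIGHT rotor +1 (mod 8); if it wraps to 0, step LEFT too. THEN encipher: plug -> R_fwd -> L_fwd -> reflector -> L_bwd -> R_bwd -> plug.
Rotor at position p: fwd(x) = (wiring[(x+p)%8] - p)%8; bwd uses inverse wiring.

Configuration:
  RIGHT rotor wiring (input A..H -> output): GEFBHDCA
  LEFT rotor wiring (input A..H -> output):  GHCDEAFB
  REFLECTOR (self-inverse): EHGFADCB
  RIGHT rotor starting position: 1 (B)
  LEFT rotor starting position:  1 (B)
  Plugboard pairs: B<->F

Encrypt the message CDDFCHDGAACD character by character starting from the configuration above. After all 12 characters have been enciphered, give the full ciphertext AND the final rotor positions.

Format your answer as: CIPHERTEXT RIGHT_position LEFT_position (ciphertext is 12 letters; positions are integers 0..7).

Answer: BBGAFFCFHCBF 5 2

Derivation:
Char 1 ('C'): step: R->2, L=1; C->plug->C->R->F->L->E->refl->A->L'->G->R'->F->plug->B
Char 2 ('D'): step: R->3, L=1; D->plug->D->R->H->L->F->refl->D->L'->D->R'->F->plug->B
Char 3 ('D'): step: R->4, L=1; D->plug->D->R->E->L->H->refl->B->L'->B->R'->G->plug->G
Char 4 ('F'): step: R->5, L=1; F->plug->B->R->F->L->E->refl->A->L'->G->R'->A->plug->A
Char 5 ('C'): step: R->6, L=1; C->plug->C->R->A->L->G->refl->C->L'->C->R'->B->plug->F
Char 6 ('H'): step: R->7, L=1; H->plug->H->R->D->L->D->refl->F->L'->H->R'->B->plug->F
Char 7 ('D'): step: R->0, L->2 (L advanced); D->plug->D->R->B->L->B->refl->H->L'->F->R'->C->plug->C
Char 8 ('G'): step: R->1, L=2; G->plug->G->R->H->L->F->refl->D->L'->E->R'->B->plug->F
Char 9 ('A'): step: R->2, L=2; A->plug->A->R->D->L->G->refl->C->L'->C->R'->H->plug->H
Char 10 ('A'): step: R->3, L=2; A->plug->A->R->G->L->E->refl->A->L'->A->R'->C->plug->C
Char 11 ('C'): step: R->4, L=2; C->plug->C->R->G->L->E->refl->A->L'->A->R'->F->plug->B
Char 12 ('D'): step: R->5, L=2; D->plug->D->R->B->L->B->refl->H->L'->F->R'->B->plug->F
Final: ciphertext=BBGAFFCFHCBF, RIGHT=5, LEFT=2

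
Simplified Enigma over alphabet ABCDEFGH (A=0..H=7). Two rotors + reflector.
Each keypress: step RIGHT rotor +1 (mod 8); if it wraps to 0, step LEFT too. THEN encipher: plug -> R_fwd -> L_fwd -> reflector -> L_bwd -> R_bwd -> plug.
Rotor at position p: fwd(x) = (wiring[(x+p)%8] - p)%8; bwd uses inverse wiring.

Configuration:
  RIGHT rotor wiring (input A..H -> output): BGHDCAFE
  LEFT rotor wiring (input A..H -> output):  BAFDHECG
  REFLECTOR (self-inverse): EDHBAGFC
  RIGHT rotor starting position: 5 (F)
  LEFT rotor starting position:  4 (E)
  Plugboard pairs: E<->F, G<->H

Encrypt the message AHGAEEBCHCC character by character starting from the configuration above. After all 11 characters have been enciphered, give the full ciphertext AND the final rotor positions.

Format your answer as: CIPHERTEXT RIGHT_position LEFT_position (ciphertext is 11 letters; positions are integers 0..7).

Char 1 ('A'): step: R->6, L=4; A->plug->A->R->H->L->H->refl->C->L'->D->R'->C->plug->C
Char 2 ('H'): step: R->7, L=4; H->plug->G->R->B->L->A->refl->E->L'->F->R'->A->plug->A
Char 3 ('G'): step: R->0, L->5 (L advanced); G->plug->H->R->E->L->D->refl->B->L'->C->R'->E->plug->F
Char 4 ('A'): step: R->1, L=5; A->plug->A->R->F->L->A->refl->E->L'->D->R'->G->plug->H
Char 5 ('E'): step: R->2, L=5; E->plug->F->R->C->L->B->refl->D->L'->E->R'->H->plug->G
Char 6 ('E'): step: R->3, L=5; E->plug->F->R->G->L->G->refl->F->L'->B->R'->E->plug->F
Char 7 ('B'): step: R->4, L=5; B->plug->B->R->E->L->D->refl->B->L'->C->R'->F->plug->E
Char 8 ('C'): step: R->5, L=5; C->plug->C->R->H->L->C->refl->H->L'->A->R'->B->plug->B
Char 9 ('H'): step: R->6, L=5; H->plug->G->R->E->L->D->refl->B->L'->C->R'->H->plug->G
Char 10 ('C'): step: R->7, L=5; C->plug->C->R->H->L->C->refl->H->L'->A->R'->D->plug->D
Char 11 ('C'): step: R->0, L->6 (L advanced); C->plug->C->R->H->L->G->refl->F->L'->F->R'->G->plug->H
Final: ciphertext=CAFHGFEBGDH, RIGHT=0, LEFT=6

Answer: CAFHGFEBGDH 0 6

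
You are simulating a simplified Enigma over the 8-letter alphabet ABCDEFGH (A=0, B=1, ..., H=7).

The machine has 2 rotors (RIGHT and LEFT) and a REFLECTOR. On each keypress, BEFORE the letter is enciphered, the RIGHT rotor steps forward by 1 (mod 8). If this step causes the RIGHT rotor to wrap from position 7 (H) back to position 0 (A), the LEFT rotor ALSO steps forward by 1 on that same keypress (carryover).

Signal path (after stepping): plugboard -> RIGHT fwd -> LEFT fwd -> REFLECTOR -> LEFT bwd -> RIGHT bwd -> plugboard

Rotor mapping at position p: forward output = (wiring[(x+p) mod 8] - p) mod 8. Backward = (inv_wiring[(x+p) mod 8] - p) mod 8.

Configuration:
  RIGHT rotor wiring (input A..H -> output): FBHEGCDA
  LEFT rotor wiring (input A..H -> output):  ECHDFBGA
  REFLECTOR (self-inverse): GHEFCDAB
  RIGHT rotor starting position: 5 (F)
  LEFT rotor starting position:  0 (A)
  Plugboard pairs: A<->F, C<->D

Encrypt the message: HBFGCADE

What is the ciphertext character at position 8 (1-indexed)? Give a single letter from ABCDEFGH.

Char 1 ('H'): step: R->6, L=0; H->plug->H->R->E->L->F->refl->D->L'->D->R'->D->plug->C
Char 2 ('B'): step: R->7, L=0; B->plug->B->R->G->L->G->refl->A->L'->H->R'->F->plug->A
Char 3 ('F'): step: R->0, L->1 (L advanced); F->plug->A->R->F->L->F->refl->D->L'->H->R'->C->plug->D
Char 4 ('G'): step: R->1, L=1; G->plug->G->R->H->L->D->refl->F->L'->F->R'->D->plug->C
Char 5 ('C'): step: R->2, L=1; C->plug->D->R->A->L->B->refl->H->L'->G->R'->F->plug->A
Char 6 ('A'): step: R->3, L=1; A->plug->F->R->C->L->C->refl->E->L'->D->R'->B->plug->B
Char 7 ('D'): step: R->4, L=1; D->plug->C->R->H->L->D->refl->F->L'->F->R'->F->plug->A
Char 8 ('E'): step: R->5, L=1; E->plug->E->R->E->L->A->refl->G->L'->B->R'->H->plug->H

H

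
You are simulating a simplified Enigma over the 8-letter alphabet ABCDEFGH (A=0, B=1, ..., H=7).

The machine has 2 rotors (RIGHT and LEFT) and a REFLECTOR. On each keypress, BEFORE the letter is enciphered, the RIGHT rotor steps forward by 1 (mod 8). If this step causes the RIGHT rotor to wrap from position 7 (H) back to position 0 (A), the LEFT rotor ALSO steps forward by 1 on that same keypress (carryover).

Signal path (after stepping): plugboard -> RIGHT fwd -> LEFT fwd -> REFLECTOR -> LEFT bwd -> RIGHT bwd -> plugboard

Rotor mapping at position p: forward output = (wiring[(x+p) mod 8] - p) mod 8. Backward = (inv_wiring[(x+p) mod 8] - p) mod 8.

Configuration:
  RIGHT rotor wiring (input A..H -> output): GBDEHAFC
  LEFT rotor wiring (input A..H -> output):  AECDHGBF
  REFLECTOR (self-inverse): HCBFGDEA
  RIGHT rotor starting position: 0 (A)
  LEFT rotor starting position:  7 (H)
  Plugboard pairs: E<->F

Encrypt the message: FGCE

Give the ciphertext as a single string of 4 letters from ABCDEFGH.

Char 1 ('F'): step: R->1, L=7; F->plug->E->R->H->L->C->refl->B->L'->B->R'->G->plug->G
Char 2 ('G'): step: R->2, L=7; G->plug->G->R->E->L->E->refl->G->L'->A->R'->F->plug->E
Char 3 ('C'): step: R->3, L=7; C->plug->C->R->F->L->A->refl->H->L'->G->R'->G->plug->G
Char 4 ('E'): step: R->4, L=7; E->plug->F->R->F->L->A->refl->H->L'->G->R'->D->plug->D

Answer: GEGD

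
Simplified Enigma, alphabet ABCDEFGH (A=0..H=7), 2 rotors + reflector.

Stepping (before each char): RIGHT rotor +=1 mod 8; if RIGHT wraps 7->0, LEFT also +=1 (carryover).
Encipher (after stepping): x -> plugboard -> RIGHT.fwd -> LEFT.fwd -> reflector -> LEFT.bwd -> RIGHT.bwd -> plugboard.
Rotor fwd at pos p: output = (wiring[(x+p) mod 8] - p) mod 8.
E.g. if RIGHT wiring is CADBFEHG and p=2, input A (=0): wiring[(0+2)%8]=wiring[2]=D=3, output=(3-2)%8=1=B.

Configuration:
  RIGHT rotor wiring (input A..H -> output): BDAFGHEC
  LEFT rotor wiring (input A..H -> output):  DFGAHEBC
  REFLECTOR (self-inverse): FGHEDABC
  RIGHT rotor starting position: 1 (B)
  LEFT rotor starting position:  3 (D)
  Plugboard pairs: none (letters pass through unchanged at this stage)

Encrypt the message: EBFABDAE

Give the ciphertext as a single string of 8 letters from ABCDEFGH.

Answer: BAHFAFHC

Derivation:
Char 1 ('E'): step: R->2, L=3; E->plug->E->R->C->L->B->refl->G->L'->D->R'->B->plug->B
Char 2 ('B'): step: R->3, L=3; B->plug->B->R->D->L->G->refl->B->L'->C->R'->A->plug->A
Char 3 ('F'): step: R->4, L=3; F->plug->F->R->H->L->D->refl->E->L'->B->R'->H->plug->H
Char 4 ('A'): step: R->5, L=3; A->plug->A->R->C->L->B->refl->G->L'->D->R'->F->plug->F
Char 5 ('B'): step: R->6, L=3; B->plug->B->R->E->L->H->refl->C->L'->G->R'->A->plug->A
Char 6 ('D'): step: R->7, L=3; D->plug->D->R->B->L->E->refl->D->L'->H->R'->F->plug->F
Char 7 ('A'): step: R->0, L->4 (L advanced); A->plug->A->R->B->L->A->refl->F->L'->C->R'->H->plug->H
Char 8 ('E'): step: R->1, L=4; E->plug->E->R->G->L->C->refl->H->L'->E->R'->C->plug->C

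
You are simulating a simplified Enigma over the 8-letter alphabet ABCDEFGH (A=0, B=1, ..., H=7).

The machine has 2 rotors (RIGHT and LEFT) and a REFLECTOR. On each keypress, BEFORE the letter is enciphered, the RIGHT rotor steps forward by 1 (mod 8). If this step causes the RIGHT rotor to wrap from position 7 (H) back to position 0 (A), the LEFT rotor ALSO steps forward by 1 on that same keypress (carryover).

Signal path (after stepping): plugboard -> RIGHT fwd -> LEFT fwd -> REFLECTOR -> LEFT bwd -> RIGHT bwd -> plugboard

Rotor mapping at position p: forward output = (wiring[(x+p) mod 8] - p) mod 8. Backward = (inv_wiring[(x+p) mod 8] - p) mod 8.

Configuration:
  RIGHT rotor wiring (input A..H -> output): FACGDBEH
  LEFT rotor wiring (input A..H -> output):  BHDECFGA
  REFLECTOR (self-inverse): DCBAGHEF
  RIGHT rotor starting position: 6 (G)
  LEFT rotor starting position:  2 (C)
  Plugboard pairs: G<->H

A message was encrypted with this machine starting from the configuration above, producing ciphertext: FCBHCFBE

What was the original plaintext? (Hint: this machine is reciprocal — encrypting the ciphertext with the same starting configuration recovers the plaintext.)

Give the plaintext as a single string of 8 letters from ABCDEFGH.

Char 1 ('F'): step: R->7, L=2; F->plug->F->R->E->L->E->refl->G->L'->F->R'->H->plug->G
Char 2 ('C'): step: R->0, L->3 (L advanced); C->plug->C->R->C->L->C->refl->B->L'->A->R'->B->plug->B
Char 3 ('B'): step: R->1, L=3; B->plug->B->R->B->L->H->refl->F->L'->E->R'->H->plug->G
Char 4 ('H'): step: R->2, L=3; H->plug->G->R->D->L->D->refl->A->L'->H->R'->D->plug->D
Char 5 ('C'): step: R->3, L=3; C->plug->C->R->G->L->E->refl->G->L'->F->R'->G->plug->H
Char 6 ('F'): step: R->4, L=3; F->plug->F->R->E->L->F->refl->H->L'->B->R'->E->plug->E
Char 7 ('B'): step: R->5, L=3; B->plug->B->R->H->L->A->refl->D->L'->D->R'->E->plug->E
Char 8 ('E'): step: R->6, L=3; E->plug->E->R->E->L->F->refl->H->L'->B->R'->B->plug->B

Answer: GBGDHEEB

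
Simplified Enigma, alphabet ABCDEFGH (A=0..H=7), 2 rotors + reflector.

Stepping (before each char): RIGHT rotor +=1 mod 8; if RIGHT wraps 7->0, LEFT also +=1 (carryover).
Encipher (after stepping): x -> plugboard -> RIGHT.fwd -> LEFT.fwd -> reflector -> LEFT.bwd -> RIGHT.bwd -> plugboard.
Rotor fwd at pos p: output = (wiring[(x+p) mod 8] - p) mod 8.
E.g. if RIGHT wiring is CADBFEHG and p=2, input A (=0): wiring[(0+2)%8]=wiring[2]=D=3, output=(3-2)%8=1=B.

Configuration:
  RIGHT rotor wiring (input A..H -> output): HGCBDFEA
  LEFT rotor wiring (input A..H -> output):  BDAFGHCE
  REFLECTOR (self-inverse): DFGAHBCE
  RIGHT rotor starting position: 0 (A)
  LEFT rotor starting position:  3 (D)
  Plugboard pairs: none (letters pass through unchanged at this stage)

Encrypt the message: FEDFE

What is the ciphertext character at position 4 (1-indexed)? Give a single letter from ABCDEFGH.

Char 1 ('F'): step: R->1, L=3; F->plug->F->R->D->L->H->refl->E->L'->C->R'->D->plug->D
Char 2 ('E'): step: R->2, L=3; E->plug->E->R->C->L->E->refl->H->L'->D->R'->D->plug->D
Char 3 ('D'): step: R->3, L=3; D->plug->D->R->B->L->D->refl->A->L'->G->R'->A->plug->A
Char 4 ('F'): step: R->4, L=3; F->plug->F->R->C->L->E->refl->H->L'->D->R'->E->plug->E

E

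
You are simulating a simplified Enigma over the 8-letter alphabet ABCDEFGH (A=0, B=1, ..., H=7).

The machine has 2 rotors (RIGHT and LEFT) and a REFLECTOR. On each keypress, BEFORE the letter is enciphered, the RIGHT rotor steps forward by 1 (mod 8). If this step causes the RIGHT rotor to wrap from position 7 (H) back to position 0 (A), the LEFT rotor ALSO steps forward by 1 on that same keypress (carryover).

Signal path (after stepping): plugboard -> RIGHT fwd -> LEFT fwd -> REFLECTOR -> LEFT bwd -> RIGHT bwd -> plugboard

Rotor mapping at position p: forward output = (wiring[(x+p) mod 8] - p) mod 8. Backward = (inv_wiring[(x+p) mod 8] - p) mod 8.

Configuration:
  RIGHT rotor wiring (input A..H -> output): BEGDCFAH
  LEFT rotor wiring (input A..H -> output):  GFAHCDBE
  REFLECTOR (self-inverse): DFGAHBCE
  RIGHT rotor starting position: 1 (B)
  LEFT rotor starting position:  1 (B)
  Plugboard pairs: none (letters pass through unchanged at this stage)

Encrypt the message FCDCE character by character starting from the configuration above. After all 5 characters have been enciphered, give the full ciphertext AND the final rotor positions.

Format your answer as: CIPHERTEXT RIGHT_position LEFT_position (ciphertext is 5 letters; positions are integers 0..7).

Char 1 ('F'): step: R->2, L=1; F->plug->F->R->F->L->A->refl->D->L'->G->R'->E->plug->E
Char 2 ('C'): step: R->3, L=1; C->plug->C->R->C->L->G->refl->C->L'->E->R'->E->plug->E
Char 3 ('D'): step: R->4, L=1; D->plug->D->R->D->L->B->refl->F->L'->H->R'->H->plug->H
Char 4 ('C'): step: R->5, L=1; C->plug->C->R->C->L->G->refl->C->L'->E->R'->D->plug->D
Char 5 ('E'): step: R->6, L=1; E->plug->E->R->A->L->E->refl->H->L'->B->R'->B->plug->B
Final: ciphertext=EEHDB, RIGHT=6, LEFT=1

Answer: EEHDB 6 1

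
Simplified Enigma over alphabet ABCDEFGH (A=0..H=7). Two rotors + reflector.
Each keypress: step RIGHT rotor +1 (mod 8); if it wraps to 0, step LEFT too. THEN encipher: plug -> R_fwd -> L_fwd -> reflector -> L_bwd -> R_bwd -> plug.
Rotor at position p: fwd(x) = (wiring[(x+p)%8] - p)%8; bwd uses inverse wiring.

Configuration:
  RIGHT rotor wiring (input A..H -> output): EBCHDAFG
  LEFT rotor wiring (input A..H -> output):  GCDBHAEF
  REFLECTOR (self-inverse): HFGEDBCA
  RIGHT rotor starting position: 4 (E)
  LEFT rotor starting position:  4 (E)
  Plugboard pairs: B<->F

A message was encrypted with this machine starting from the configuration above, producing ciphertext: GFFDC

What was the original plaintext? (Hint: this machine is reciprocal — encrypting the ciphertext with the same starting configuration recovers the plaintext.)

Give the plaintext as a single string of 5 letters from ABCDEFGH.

Answer: HBBGA

Derivation:
Char 1 ('G'): step: R->5, L=4; G->plug->G->R->C->L->A->refl->H->L'->G->R'->H->plug->H
Char 2 ('F'): step: R->6, L=4; F->plug->B->R->A->L->D->refl->E->L'->B->R'->F->plug->B
Char 3 ('F'): step: R->7, L=4; F->plug->B->R->F->L->G->refl->C->L'->E->R'->F->plug->B
Char 4 ('D'): step: R->0, L->5 (L advanced); D->plug->D->R->H->L->C->refl->G->L'->F->R'->G->plug->G
Char 5 ('C'): step: R->1, L=5; C->plug->C->R->G->L->E->refl->D->L'->A->R'->A->plug->A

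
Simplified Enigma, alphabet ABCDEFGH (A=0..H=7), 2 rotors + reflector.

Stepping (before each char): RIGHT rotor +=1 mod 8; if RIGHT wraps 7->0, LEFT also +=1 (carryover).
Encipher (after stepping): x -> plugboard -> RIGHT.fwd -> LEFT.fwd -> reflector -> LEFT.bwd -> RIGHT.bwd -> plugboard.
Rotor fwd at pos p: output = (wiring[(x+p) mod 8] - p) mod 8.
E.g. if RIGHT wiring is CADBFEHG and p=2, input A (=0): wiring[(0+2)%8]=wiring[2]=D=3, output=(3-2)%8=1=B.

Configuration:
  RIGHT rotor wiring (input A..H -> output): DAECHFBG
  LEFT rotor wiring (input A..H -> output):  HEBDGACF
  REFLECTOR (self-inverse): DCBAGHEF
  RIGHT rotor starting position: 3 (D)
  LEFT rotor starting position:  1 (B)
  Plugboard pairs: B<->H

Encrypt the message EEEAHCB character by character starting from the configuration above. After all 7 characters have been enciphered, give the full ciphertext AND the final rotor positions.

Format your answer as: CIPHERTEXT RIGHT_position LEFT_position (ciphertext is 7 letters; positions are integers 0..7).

Char 1 ('E'): step: R->4, L=1; E->plug->E->R->H->L->G->refl->E->L'->G->R'->H->plug->B
Char 2 ('E'): step: R->5, L=1; E->plug->E->R->D->L->F->refl->H->L'->E->R'->B->plug->H
Char 3 ('E'): step: R->6, L=1; E->plug->E->R->G->L->E->refl->G->L'->H->R'->H->plug->B
Char 4 ('A'): step: R->7, L=1; A->plug->A->R->H->L->G->refl->E->L'->G->R'->G->plug->G
Char 5 ('H'): step: R->0, L->2 (L advanced); H->plug->B->R->A->L->H->refl->F->L'->G->R'->H->plug->B
Char 6 ('C'): step: R->1, L=2; C->plug->C->R->B->L->B->refl->C->L'->H->R'->A->plug->A
Char 7 ('B'): step: R->2, L=2; B->plug->H->R->G->L->F->refl->H->L'->A->R'->B->plug->H
Final: ciphertext=BHBGBAH, RIGHT=2, LEFT=2

Answer: BHBGBAH 2 2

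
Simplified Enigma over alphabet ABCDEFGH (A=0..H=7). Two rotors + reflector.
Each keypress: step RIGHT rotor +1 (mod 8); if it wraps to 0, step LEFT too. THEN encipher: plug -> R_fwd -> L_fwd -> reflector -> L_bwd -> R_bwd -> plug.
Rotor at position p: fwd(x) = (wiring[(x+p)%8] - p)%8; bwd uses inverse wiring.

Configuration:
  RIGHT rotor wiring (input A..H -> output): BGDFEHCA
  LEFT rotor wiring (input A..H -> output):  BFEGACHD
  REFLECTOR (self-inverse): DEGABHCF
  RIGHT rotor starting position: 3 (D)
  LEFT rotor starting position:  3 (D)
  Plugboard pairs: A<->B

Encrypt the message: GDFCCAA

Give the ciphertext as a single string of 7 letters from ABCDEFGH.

Answer: AGCHEEH

Derivation:
Char 1 ('G'): step: R->4, L=3; G->plug->G->R->H->L->B->refl->E->L'->D->R'->B->plug->A
Char 2 ('D'): step: R->5, L=3; D->plug->D->R->E->L->A->refl->D->L'->A->R'->G->plug->G
Char 3 ('F'): step: R->6, L=3; F->plug->F->R->H->L->B->refl->E->L'->D->R'->C->plug->C
Char 4 ('C'): step: R->7, L=3; C->plug->C->R->H->L->B->refl->E->L'->D->R'->H->plug->H
Char 5 ('C'): step: R->0, L->4 (L advanced); C->plug->C->R->D->L->H->refl->F->L'->E->R'->E->plug->E
Char 6 ('A'): step: R->1, L=4; A->plug->B->R->C->L->D->refl->A->L'->G->R'->E->plug->E
Char 7 ('A'): step: R->2, L=4; A->plug->B->R->D->L->H->refl->F->L'->E->R'->H->plug->H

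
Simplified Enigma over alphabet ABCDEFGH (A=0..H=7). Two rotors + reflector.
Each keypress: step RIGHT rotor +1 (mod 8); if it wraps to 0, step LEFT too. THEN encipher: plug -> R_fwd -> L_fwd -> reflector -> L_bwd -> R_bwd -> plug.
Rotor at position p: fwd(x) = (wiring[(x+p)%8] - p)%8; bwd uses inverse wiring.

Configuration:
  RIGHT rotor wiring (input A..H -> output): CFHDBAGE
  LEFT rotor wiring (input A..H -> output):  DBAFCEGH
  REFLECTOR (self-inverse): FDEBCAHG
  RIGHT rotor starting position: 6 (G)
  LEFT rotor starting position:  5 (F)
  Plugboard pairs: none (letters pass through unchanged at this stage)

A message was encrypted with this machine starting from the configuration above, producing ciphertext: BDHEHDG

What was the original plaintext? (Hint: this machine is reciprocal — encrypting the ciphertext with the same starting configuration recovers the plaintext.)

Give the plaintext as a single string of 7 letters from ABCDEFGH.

Char 1 ('B'): step: R->7, L=5; B->plug->B->R->D->L->G->refl->H->L'->A->R'->D->plug->D
Char 2 ('D'): step: R->0, L->6 (L advanced); D->plug->D->R->D->L->D->refl->B->L'->B->R'->E->plug->E
Char 3 ('H'): step: R->1, L=6; H->plug->H->R->B->L->B->refl->D->L'->D->R'->G->plug->G
Char 4 ('E'): step: R->2, L=6; E->plug->E->R->E->L->C->refl->E->L'->G->R'->D->plug->D
Char 5 ('H'): step: R->3, L=6; H->plug->H->R->E->L->C->refl->E->L'->G->R'->B->plug->B
Char 6 ('D'): step: R->4, L=6; D->plug->D->R->A->L->A->refl->F->L'->C->R'->C->plug->C
Char 7 ('G'): step: R->5, L=6; G->plug->G->R->G->L->E->refl->C->L'->E->R'->H->plug->H

Answer: DEGDBCH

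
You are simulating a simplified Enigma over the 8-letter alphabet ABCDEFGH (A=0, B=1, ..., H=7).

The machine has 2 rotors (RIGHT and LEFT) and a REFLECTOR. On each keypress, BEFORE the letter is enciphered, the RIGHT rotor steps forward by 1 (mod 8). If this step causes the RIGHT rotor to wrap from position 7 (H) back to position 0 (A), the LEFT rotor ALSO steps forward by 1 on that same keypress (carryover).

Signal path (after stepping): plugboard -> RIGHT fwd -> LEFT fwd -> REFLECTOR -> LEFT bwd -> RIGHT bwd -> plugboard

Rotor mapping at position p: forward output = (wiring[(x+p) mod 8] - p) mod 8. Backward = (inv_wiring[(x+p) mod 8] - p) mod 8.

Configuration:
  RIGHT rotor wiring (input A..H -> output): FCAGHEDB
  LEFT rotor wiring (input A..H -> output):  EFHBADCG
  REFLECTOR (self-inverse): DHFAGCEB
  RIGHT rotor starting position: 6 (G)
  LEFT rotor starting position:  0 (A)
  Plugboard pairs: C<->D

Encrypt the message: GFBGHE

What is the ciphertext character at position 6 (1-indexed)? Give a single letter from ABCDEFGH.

Char 1 ('G'): step: R->7, L=0; G->plug->G->R->F->L->D->refl->A->L'->E->R'->H->plug->H
Char 2 ('F'): step: R->0, L->1 (L advanced); F->plug->F->R->E->L->C->refl->F->L'->G->R'->D->plug->C
Char 3 ('B'): step: R->1, L=1; B->plug->B->R->H->L->D->refl->A->L'->C->R'->F->plug->F
Char 4 ('G'): step: R->2, L=1; G->plug->G->R->D->L->H->refl->B->L'->F->R'->C->plug->D
Char 5 ('H'): step: R->3, L=1; H->plug->H->R->F->L->B->refl->H->L'->D->R'->A->plug->A
Char 6 ('E'): step: R->4, L=1; E->plug->E->R->B->L->G->refl->E->L'->A->R'->B->plug->B

B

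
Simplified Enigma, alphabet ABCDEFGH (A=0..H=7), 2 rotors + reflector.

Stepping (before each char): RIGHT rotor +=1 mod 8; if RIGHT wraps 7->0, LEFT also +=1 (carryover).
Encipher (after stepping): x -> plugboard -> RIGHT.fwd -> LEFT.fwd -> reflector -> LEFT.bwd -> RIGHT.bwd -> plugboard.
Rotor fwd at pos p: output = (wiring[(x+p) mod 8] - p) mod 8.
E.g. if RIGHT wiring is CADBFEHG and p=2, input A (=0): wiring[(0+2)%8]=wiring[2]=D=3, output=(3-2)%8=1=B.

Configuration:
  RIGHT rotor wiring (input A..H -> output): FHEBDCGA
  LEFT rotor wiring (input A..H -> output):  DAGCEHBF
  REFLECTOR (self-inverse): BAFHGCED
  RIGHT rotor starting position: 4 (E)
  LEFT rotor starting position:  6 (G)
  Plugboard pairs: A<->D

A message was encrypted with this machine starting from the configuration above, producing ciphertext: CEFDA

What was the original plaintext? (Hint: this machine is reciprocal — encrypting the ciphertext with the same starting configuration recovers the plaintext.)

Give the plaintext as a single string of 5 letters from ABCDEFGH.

Char 1 ('C'): step: R->5, L=6; C->plug->C->R->D->L->C->refl->F->L'->C->R'->E->plug->E
Char 2 ('E'): step: R->6, L=6; E->plug->E->R->G->L->G->refl->E->L'->F->R'->G->plug->G
Char 3 ('F'): step: R->7, L=6; F->plug->F->R->E->L->A->refl->B->L'->H->R'->H->plug->H
Char 4 ('D'): step: R->0, L->7 (L advanced); D->plug->A->R->F->L->F->refl->C->L'->H->R'->B->plug->B
Char 5 ('A'): step: R->1, L=7; A->plug->D->R->C->L->B->refl->A->L'->G->R'->A->plug->D

Answer: EGHBD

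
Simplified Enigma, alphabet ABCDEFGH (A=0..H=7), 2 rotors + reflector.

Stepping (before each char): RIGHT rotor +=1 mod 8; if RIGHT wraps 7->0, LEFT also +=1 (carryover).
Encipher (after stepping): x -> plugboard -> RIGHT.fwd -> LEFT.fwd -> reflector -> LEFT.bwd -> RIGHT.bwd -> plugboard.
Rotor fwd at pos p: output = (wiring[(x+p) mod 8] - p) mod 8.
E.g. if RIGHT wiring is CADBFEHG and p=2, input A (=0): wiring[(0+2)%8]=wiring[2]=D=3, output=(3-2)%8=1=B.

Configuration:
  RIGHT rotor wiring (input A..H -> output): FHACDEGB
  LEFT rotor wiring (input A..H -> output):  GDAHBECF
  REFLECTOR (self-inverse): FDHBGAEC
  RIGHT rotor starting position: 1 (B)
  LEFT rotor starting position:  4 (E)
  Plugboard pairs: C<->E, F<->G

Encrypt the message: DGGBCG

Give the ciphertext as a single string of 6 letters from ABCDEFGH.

Answer: ACADHF

Derivation:
Char 1 ('D'): step: R->2, L=4; D->plug->D->R->C->L->G->refl->E->L'->G->R'->A->plug->A
Char 2 ('G'): step: R->3, L=4; G->plug->F->R->C->L->G->refl->E->L'->G->R'->E->plug->C
Char 3 ('G'): step: R->4, L=4; G->plug->F->R->D->L->B->refl->D->L'->H->R'->A->plug->A
Char 4 ('B'): step: R->5, L=4; B->plug->B->R->B->L->A->refl->F->L'->A->R'->D->plug->D
Char 5 ('C'): step: R->6, L=4; C->plug->E->R->C->L->G->refl->E->L'->G->R'->H->plug->H
Char 6 ('G'): step: R->7, L=4; G->plug->F->R->E->L->C->refl->H->L'->F->R'->G->plug->F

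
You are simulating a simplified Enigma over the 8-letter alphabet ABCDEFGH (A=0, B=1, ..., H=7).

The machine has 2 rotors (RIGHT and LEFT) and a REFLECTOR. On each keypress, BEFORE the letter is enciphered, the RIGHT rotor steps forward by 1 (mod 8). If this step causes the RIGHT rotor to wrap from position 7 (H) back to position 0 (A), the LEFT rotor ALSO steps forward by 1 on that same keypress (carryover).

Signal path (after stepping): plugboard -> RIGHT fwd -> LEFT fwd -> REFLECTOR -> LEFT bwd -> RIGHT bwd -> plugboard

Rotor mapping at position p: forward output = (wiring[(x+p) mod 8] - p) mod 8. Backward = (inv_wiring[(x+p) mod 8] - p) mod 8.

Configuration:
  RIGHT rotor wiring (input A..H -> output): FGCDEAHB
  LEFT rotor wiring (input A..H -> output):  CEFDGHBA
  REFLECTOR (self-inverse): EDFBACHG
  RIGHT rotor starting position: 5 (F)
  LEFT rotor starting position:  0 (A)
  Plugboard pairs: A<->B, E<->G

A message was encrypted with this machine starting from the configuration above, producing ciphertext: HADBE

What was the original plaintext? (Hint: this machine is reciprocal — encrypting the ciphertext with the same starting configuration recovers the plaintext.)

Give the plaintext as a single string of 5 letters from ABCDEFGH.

Answer: DDCAC

Derivation:
Char 1 ('H'): step: R->6, L=0; H->plug->H->R->C->L->F->refl->C->L'->A->R'->D->plug->D
Char 2 ('A'): step: R->7, L=0; A->plug->B->R->G->L->B->refl->D->L'->D->R'->D->plug->D
Char 3 ('D'): step: R->0, L->1 (L advanced); D->plug->D->R->D->L->F->refl->C->L'->C->R'->C->plug->C
Char 4 ('B'): step: R->1, L=1; B->plug->A->R->F->L->A->refl->E->L'->B->R'->B->plug->A
Char 5 ('E'): step: R->2, L=1; E->plug->G->R->D->L->F->refl->C->L'->C->R'->C->plug->C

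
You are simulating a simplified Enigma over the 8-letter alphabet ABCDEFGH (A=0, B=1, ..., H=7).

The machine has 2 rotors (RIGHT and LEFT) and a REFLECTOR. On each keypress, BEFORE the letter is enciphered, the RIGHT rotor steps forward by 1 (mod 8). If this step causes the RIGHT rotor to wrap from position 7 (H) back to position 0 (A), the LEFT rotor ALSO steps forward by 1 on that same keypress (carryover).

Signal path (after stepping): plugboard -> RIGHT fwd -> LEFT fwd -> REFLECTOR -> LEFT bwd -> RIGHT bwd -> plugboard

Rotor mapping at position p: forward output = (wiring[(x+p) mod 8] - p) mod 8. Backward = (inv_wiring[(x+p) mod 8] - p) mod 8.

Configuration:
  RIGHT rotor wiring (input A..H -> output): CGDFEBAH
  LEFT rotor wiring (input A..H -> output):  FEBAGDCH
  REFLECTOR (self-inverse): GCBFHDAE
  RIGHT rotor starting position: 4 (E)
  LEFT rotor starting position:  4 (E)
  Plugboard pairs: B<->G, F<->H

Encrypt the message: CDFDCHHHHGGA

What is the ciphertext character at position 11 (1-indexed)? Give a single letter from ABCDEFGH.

Char 1 ('C'): step: R->5, L=4; C->plug->C->R->C->L->G->refl->A->L'->F->R'->D->plug->D
Char 2 ('D'): step: R->6, L=4; D->plug->D->R->A->L->C->refl->B->L'->E->R'->C->plug->C
Char 3 ('F'): step: R->7, L=4; F->plug->H->R->B->L->H->refl->E->L'->H->R'->C->plug->C
Char 4 ('D'): step: R->0, L->5 (L advanced); D->plug->D->R->F->L->E->refl->H->L'->E->R'->E->plug->E
Char 5 ('C'): step: R->1, L=5; C->plug->C->R->E->L->H->refl->E->L'->F->R'->A->plug->A
Char 6 ('H'): step: R->2, L=5; H->plug->F->R->F->L->E->refl->H->L'->E->R'->H->plug->F
Char 7 ('H'): step: R->3, L=5; H->plug->F->R->H->L->B->refl->C->L'->C->R'->A->plug->A
Char 8 ('H'): step: R->4, L=5; H->plug->F->R->C->L->C->refl->B->L'->H->R'->G->plug->B
Char 9 ('H'): step: R->5, L=5; H->plug->F->R->G->L->D->refl->F->L'->B->R'->E->plug->E
Char 10 ('G'): step: R->6, L=5; G->plug->B->R->B->L->F->refl->D->L'->G->R'->G->plug->B
Char 11 ('G'): step: R->7, L=5; G->plug->B->R->D->L->A->refl->G->L'->A->R'->A->plug->A

A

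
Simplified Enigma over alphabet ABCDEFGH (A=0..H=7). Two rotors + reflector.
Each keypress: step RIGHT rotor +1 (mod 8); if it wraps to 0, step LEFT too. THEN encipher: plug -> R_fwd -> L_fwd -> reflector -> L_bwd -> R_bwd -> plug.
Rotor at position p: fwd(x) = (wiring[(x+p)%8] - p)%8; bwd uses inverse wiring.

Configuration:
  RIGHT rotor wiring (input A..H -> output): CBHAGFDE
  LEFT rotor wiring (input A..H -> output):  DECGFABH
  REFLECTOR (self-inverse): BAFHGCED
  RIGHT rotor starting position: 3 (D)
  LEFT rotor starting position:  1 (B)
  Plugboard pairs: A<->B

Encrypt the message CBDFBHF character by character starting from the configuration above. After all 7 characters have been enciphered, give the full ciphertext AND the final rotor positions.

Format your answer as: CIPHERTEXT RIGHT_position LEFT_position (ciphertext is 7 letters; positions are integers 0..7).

Answer: BEACHGC 2 2

Derivation:
Char 1 ('C'): step: R->4, L=1; C->plug->C->R->H->L->C->refl->F->L'->C->R'->A->plug->B
Char 2 ('B'): step: R->5, L=1; B->plug->A->R->A->L->D->refl->H->L'->E->R'->E->plug->E
Char 3 ('D'): step: R->6, L=1; D->plug->D->R->D->L->E->refl->G->L'->G->R'->B->plug->A
Char 4 ('F'): step: R->7, L=1; F->plug->F->R->H->L->C->refl->F->L'->C->R'->C->plug->C
Char 5 ('B'): step: R->0, L->2 (L advanced); B->plug->A->R->C->L->D->refl->H->L'->E->R'->H->plug->H
Char 6 ('H'): step: R->1, L=2; H->plug->H->R->B->L->E->refl->G->L'->D->R'->G->plug->G
Char 7 ('F'): step: R->2, L=2; F->plug->F->R->C->L->D->refl->H->L'->E->R'->C->plug->C
Final: ciphertext=BEACHGC, RIGHT=2, LEFT=2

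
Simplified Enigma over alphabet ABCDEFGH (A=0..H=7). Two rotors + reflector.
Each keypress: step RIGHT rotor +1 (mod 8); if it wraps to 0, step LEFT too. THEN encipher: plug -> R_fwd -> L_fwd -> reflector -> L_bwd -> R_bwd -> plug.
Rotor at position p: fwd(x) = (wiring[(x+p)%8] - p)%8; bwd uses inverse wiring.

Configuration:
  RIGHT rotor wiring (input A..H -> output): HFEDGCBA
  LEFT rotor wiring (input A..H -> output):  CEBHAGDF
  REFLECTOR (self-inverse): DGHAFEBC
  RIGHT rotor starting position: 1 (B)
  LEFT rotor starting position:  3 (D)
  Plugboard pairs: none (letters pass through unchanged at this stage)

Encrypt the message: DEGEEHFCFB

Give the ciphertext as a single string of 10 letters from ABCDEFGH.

Char 1 ('D'): step: R->2, L=3; D->plug->D->R->A->L->E->refl->F->L'->B->R'->B->plug->B
Char 2 ('E'): step: R->3, L=3; E->plug->E->R->F->L->H->refl->C->L'->E->R'->F->plug->F
Char 3 ('G'): step: R->4, L=3; G->plug->G->R->A->L->E->refl->F->L'->B->R'->F->plug->F
Char 4 ('E'): step: R->5, L=3; E->plug->E->R->A->L->E->refl->F->L'->B->R'->H->plug->H
Char 5 ('E'): step: R->6, L=3; E->plug->E->R->G->L->B->refl->G->L'->H->R'->D->plug->D
Char 6 ('H'): step: R->7, L=3; H->plug->H->R->C->L->D->refl->A->L'->D->R'->G->plug->G
Char 7 ('F'): step: R->0, L->4 (L advanced); F->plug->F->R->C->L->H->refl->C->L'->B->R'->G->plug->G
Char 8 ('C'): step: R->1, L=4; C->plug->C->R->C->L->H->refl->C->L'->B->R'->E->plug->E
Char 9 ('F'): step: R->2, L=4; F->plug->F->R->G->L->F->refl->E->L'->A->R'->D->plug->D
Char 10 ('B'): step: R->3, L=4; B->plug->B->R->D->L->B->refl->G->L'->E->R'->F->plug->F

Answer: BFFHDGGEDF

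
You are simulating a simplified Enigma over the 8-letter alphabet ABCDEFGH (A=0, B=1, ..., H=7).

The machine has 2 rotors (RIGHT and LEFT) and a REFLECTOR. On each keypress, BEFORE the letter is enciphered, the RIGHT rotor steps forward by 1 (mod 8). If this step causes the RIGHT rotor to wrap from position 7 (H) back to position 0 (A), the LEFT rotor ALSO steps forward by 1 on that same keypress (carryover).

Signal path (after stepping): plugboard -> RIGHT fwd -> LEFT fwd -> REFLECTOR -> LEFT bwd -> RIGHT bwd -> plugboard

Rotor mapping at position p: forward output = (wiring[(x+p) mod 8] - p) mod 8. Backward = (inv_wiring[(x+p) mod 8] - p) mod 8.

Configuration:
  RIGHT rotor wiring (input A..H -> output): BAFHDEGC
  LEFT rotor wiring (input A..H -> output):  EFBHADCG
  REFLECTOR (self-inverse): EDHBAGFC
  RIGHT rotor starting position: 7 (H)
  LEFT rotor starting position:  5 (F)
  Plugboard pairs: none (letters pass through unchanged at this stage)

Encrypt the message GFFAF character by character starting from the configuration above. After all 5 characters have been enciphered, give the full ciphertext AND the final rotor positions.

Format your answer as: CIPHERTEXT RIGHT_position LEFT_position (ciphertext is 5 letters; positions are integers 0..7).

Char 1 ('G'): step: R->0, L->6 (L advanced); G->plug->G->R->G->L->C->refl->H->L'->D->R'->E->plug->E
Char 2 ('F'): step: R->1, L=6; F->plug->F->R->F->L->B->refl->D->L'->E->R'->B->plug->B
Char 3 ('F'): step: R->2, L=6; F->plug->F->R->A->L->E->refl->A->L'->B->R'->C->plug->C
Char 4 ('A'): step: R->3, L=6; A->plug->A->R->E->L->D->refl->B->L'->F->R'->G->plug->G
Char 5 ('F'): step: R->4, L=6; F->plug->F->R->E->L->D->refl->B->L'->F->R'->E->plug->E
Final: ciphertext=EBCGE, RIGHT=4, LEFT=6

Answer: EBCGE 4 6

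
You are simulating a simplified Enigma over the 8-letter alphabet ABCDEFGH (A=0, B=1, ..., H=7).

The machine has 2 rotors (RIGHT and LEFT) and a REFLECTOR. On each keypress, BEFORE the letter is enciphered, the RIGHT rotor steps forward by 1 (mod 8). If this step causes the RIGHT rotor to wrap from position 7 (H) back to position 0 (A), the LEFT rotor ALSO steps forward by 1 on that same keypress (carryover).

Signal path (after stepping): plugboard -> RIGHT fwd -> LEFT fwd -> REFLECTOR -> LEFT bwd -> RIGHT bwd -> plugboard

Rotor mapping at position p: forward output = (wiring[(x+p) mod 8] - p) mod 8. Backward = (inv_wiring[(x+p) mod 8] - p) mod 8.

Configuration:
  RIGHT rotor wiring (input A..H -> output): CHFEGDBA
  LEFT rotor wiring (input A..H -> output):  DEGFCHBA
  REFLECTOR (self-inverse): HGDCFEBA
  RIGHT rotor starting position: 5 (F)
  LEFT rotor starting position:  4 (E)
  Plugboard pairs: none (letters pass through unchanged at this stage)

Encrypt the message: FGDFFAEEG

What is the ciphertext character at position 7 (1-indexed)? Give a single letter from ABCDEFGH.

Char 1 ('F'): step: R->6, L=4; F->plug->F->R->G->L->C->refl->D->L'->B->R'->D->plug->D
Char 2 ('G'): step: R->7, L=4; G->plug->G->R->E->L->H->refl->A->L'->F->R'->E->plug->E
Char 3 ('D'): step: R->0, L->5 (L advanced); D->plug->D->R->E->L->H->refl->A->L'->G->R'->E->plug->E
Char 4 ('F'): step: R->1, L=5; F->plug->F->R->A->L->C->refl->D->L'->C->R'->E->plug->E
Char 5 ('F'): step: R->2, L=5; F->plug->F->R->G->L->A->refl->H->L'->E->R'->C->plug->C
Char 6 ('A'): step: R->3, L=5; A->plug->A->R->B->L->E->refl->F->L'->H->R'->F->plug->F
Char 7 ('E'): step: R->4, L=5; E->plug->E->R->G->L->A->refl->H->L'->E->R'->D->plug->D

D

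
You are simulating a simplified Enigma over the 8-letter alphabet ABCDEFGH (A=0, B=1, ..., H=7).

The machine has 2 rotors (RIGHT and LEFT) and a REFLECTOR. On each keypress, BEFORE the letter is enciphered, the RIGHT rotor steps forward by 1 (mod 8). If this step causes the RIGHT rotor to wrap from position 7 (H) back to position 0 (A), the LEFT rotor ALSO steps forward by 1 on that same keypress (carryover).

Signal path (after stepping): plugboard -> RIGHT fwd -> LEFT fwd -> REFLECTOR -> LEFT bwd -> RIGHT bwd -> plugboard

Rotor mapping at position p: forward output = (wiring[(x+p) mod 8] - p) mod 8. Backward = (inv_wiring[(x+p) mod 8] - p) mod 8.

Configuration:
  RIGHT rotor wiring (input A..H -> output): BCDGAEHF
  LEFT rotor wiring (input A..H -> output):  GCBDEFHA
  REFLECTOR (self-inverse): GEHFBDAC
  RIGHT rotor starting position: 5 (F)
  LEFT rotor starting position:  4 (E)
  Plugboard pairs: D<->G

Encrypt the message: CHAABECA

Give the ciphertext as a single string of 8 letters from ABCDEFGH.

Char 1 ('C'): step: R->6, L=4; C->plug->C->R->D->L->E->refl->B->L'->B->R'->A->plug->A
Char 2 ('H'): step: R->7, L=4; H->plug->H->R->A->L->A->refl->G->L'->F->R'->G->plug->D
Char 3 ('A'): step: R->0, L->5 (L advanced); A->plug->A->R->B->L->C->refl->H->L'->H->R'->G->plug->D
Char 4 ('A'): step: R->1, L=5; A->plug->A->R->B->L->C->refl->H->L'->H->R'->D->plug->G
Char 5 ('B'): step: R->2, L=5; B->plug->B->R->E->L->F->refl->D->L'->C->R'->D->plug->G
Char 6 ('E'): step: R->3, L=5; E->plug->E->R->C->L->D->refl->F->L'->E->R'->D->plug->G
Char 7 ('C'): step: R->4, L=5; C->plug->C->R->D->L->B->refl->E->L'->F->R'->E->plug->E
Char 8 ('A'): step: R->5, L=5; A->plug->A->R->H->L->H->refl->C->L'->B->R'->G->plug->D

Answer: ADDGGGED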